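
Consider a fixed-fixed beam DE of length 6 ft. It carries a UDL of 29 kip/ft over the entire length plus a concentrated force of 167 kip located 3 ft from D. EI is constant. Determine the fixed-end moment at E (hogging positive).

M_E = 212.2 kip·ft

Release both end moments; the primary structure is a simply-supported span DE with redundants M_D and M_E.
End rotations of the released simple span under the applied load (×1/EI):
  at D: UDL 29: wL³/(24EI) = 261/EI
  at E: UDL 29: wL³/(24EI) = 261/EI
  at D: point load 167 at a = 3: Pab(L + b)/(6LEI) = 375.8/EI
  at E: point load 167 at a = 3: Pab(L + a)/(6LEI) = 375.8/EI
  θ_D0 = 636.8/EI,  θ_E0 = 636.8/EI
Flexibility coefficients: a unit moment at one end gives L/(3EI) there and L/(6EI) at the far end, so f₁₁ = f₂₂ = 2/EI and f₁₂ = f₂₁ = 1/EI.
Compatibility — zero rotation at each built-in end:
  2 M_D + 1 M_E = 636.8
  1 M_D + 2 M_E = 636.8
Solving the pair gives M_D = 212.2 kip·ft and M_E = 212.2 kip·ft (hogging).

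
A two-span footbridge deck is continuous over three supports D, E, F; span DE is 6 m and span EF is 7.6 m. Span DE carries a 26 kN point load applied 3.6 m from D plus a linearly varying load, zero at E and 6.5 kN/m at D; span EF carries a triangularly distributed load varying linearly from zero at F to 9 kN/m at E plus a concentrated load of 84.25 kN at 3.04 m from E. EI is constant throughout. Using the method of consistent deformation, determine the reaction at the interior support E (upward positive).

R_E = 127.5 kN

Take M_E as the redundant. Released structure: two simple spans DE and EF with a hinge at E.
Discontinuity in slope at E on the released structure — sum the simple-span end rotations:
  span DE: point load 26 at a = 3.6: Pab(L + a)/(6LEI) = 59.9/EI
  span DE: triangular load, peak 6.5: 7w₀L³/(360EI) = 27.3/EI
  span EF: triangular load, peak 9: w₀L³/(45EI) = 87.8/EI
  span EF: point load 84.25 at a = 3.04: Pab(L + b)/(6LEI) = 311.4/EI
  relative rotation θ_0 = (87.2 + 399.2)/EI = 486.4/EI
A unit hogging moment at E produces rotation L₁/(3EI) + L₂/(3EI) = 4.533/EI.
Compatibility: M_E·(L₁+L₂)/(3EI) = θ_0, giving M_E = 107.3 kN·m (hogging).
Span DE, ΣM about D with M_E applied at E: R_E^{DE}·6 = 132.6 + 107.3, so R_E^{DE} = 39.98 kN and R_D = 45.5 − 39.98 = 5.516 kN.
Span EF, ΣM about F: R_E^{EF}·7.6 = 557.5 + 107.3, so R_E^{EF} = 87.47 kN and R_F = 118.5 − 87.47 = 30.98 kN.
R_E = 39.98 + 87.47 = 127.5 kN.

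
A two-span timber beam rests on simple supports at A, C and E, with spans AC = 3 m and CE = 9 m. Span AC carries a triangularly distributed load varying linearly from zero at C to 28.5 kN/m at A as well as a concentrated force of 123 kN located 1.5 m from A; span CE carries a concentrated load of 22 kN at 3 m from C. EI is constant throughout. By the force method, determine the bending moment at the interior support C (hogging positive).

M_C = 48.54 kN·m

Insert a hinge at C; M_C is the redundant, and each span becomes simply supported.
Rotations at C on the released spans (each span's end-slope, ×1/EI):
  span AC: triangular load, peak 28.5: 7w₀L³/(360EI) = 14.96/EI
  span AC: point load 123 at a = 1.5: Pab(L + a)/(6LEI) = 69.19/EI
  span CE: point load 22 at a = 3: Pab(L + b)/(6LEI) = 110/EI
  relative rotation θ_0 = (84.15 + 110)/EI = 194.2/EI
A unit hogging moment at C produces rotation L₁/(3EI) + L₂/(3EI) = 4/EI.
Compatibility: M_C·(L₁+L₂)/(3EI) = θ_0, giving M_C = 48.54 kN·m (hogging).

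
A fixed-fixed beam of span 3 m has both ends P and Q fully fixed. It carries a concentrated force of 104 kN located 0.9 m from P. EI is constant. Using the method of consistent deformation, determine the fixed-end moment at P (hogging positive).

M_P = 45.86 kN·m

Take the two fixed-end moments M_P, M_Q as redundants; the released structure is the simple span PQ.
Simple-span end rotations at P and Q under the given loads:
  at P: point load 104 at a = 0.9: Pab(L + b)/(6LEI) = 55.69/EI
  at Q: point load 104 at a = 0.9: Pab(L + a)/(6LEI) = 42.59/EI
  θ_P0 = 55.69/EI,  θ_Q0 = 42.59/EI
Flexibility coefficients: a unit moment at one end gives L/(3EI) there and L/(6EI) at the far end, so f₁₁ = f₂₂ = 1/EI and f₁₂ = f₂₁ = 0.5/EI.
Compatibility — zero rotation at each built-in end:
  1 M_P + 0.5 M_Q = 55.69
  0.5 M_P + 1 M_Q = 42.59
Solving the pair gives M_P = 45.86 kN·m and M_Q = 19.66 kN·m (hogging).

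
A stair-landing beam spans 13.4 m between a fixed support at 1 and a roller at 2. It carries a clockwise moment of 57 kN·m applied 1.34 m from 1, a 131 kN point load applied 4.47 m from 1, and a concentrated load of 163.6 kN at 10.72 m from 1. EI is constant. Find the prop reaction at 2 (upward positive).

R_2 = 135.8 kN

Release the roller at 2. Primary structure: cantilever fixed at 1.
Downward deflection at the released point 2 due to the loads:
  clockwise couple 57 at a = 1.34: M₀a(2L − a)/(2EI) = 972.3/EI
  point load 131 at a = 4.47: Pa²(3L − a)/(6EI) = 15587/EI
  point load 163.6 at a = 10.72: Pa²(3L − a)/(6EI) = 92374/EI
  δ_0 = 108933/EI
Tip deflection under a unit load at 2: L³/(3EI) = 802/EI.
Compatibility at 2: δ_0 − R_2·δ_{22} = 0, so R_2 = 108933/802 = 135.8 kN.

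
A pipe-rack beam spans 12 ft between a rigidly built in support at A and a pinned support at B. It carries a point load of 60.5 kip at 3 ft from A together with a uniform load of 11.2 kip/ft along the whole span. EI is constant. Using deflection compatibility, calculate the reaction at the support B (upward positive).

R_B = 55.6 kip

Choose R_B as the redundant. The primary structure is the cantilever fixed at A.
Deflection at B on the released cantilever, summing each load's contribution:
  point load 60.5 at a = 3: Pa²(3L − a)/(6EI) = 2995/EI
  UDL 11.2: wL⁴/(8EI) = 29030/EI
  δ_0 = 32025/EI
Tip deflection under a unit load at B: L³/(3EI) = 576/EI.
Compatibility at B: δ_0 − R_B·δ_{BB} = 0, so R_B = 32025/576 = 55.6 kip.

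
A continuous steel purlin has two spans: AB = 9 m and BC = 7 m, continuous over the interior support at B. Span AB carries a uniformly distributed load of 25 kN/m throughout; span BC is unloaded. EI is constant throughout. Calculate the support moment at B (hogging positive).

Release continuity at B by inserting a hinge; the redundant is the internal moment M_B. The primary structure is two simply-supported spans AB and BC.
Discontinuity in slope at B on the released structure — sum the simple-span end rotations:
  span AB: UDL 25: wL³/(24EI) = 759.4/EI
  relative rotation θ_0 = (759.4 + 0)/EI = 759.4/EI
A unit hogging moment at B produces rotation L₁/(3EI) + L₂/(3EI) = 5.333/EI.
Slope continuity at B: θ_0 = M_B·5.333/EI, so M_B = 759.4/5.333 = 142.4 kN·m (hogging).

M_B = 142.4 kN·m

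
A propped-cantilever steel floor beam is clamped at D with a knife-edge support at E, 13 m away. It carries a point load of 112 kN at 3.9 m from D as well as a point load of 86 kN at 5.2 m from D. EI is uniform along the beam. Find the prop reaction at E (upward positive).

R_E = 31.5 kN

Remove the prop at E; the released (primary) structure is a cantilever built in at D.
Deflection at E on the released cantilever, summing each load's contribution:
  point load 112 at a = 3.9: Pa²(3L − a)/(6EI) = 9966/EI
  point load 86 at a = 5.2: Pa²(3L − a)/(6EI) = 13100/EI
  δ_0 = 23066/EI
Flexibility coefficient — unit upward force at E: δ_{EE} = L³/(3EI) = 732.3/EI.
The prop prevents deflection at E: R_E = δ_0/δ_{EE} = 23066/732.3 = 31.5 kN.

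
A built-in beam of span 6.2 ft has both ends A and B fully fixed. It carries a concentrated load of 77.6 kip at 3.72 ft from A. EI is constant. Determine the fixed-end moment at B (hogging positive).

M_B = 69.28 kip·ft

Take the two fixed-end moments M_A, M_B as redundants; the released structure is the simple span AB.
End rotations of the released simple span under the applied load (×1/EI):
  at A: point load 77.6 at a = 3.72: Pab(L + b)/(6LEI) = 167/EI
  at B: point load 77.6 at a = 3.72: Pab(L + a)/(6LEI) = 190.9/EI
  θ_A0 = 167/EI,  θ_B0 = 190.9/EI
Flexibility coefficients: a unit moment at one end gives L/(3EI) there and L/(6EI) at the far end, so f₁₁ = f₂₂ = 2.067/EI and f₁₂ = f₂₁ = 1.033/EI.
Compatibility — zero rotation at each built-in end:
  2.067 M_A + 1.033 M_B = 167
  1.033 M_A + 2.067 M_B = 190.9
Solving the pair gives M_A = 46.19 kip·ft and M_B = 69.28 kip·ft (hogging).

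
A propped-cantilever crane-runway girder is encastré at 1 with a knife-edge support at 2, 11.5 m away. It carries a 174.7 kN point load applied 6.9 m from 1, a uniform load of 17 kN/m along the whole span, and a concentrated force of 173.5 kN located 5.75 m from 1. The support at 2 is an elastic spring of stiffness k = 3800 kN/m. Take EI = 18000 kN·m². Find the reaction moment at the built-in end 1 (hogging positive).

M_1 = 1014 kN·m

Remove the prop at 2; the released (primary) structure is a cantilever built in at 1.
Deflection at 2 on the released cantilever, summing each load's contribution:
  point load 174.7 at a = 6.9: Pa²(3L − a)/(6EI) = 38260/EI
  UDL 17: wL⁴/(8EI) = 37166/EI
  point load 173.5 at a = 5.75: Pa²(3L − a)/(6EI) = 27487/EI
  δ_0 = 102913/EI
Flexibility coefficient — unit upward force at 2: δ_{22} = L³/(3EI) = 507/EI.
With EI = 18000 kN·m²: δ_0 = 5.7174 m and δ_{22} = 0.028164 m/kN.
Compatibility — the spring shortens by R_2/k under the reaction it provides: δ_0 − R_2·δ_{22} = R_2/k. With 1/k = 0.000263 m/kN, R_2 = δ_0 / (δ_{22} + 1/k) = 5.7174 / (0.028164 + 0.000263) = 201.1 kN.
Moment equilibrium about 1: M_1 = Σ(load moments about 1) − R_2·L = 3327 − 201.1×11.5 = 1014 kN·m.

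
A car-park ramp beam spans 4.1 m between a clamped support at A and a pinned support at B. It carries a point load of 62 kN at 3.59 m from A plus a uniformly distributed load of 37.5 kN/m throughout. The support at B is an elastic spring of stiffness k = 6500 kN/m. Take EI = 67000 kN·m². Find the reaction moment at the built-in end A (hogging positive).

Take the reaction at B as the redundant and release it; the primary structure is a cantilever fixed at A.
Free-end deflection of the primary structure under the applied loading (downward +):
  point load 62 at a = 3.59: Pa²(3L − a)/(6EI) = 1160/EI
  UDL 37.5: wL⁴/(8EI) = 1325/EI
  δ_0 = 2485/EI
Tip deflection under a unit load at B: L³/(3EI) = 22.97/EI.
With EI = 67000 kN·m²: δ_0 = 0.037083 m and δ_{BB} = 0.000343 m/kN.
Compatibility — the spring shortens by R_B/k under the reaction it provides: δ_0 − R_B·δ_{BB} = R_B/k. With 1/k = 0.000154 m/kN, R_B = δ_0 / (δ_{BB} + 1/k) = 0.037083 / (0.000343 + 0.000154) = 74.65 kN.
Moment equilibrium about A: M_A = Σ(load moments about A) − R_B·L = 537.8 − 74.65×4.1 = 231.7 kN·m.

M_A = 231.7 kN·m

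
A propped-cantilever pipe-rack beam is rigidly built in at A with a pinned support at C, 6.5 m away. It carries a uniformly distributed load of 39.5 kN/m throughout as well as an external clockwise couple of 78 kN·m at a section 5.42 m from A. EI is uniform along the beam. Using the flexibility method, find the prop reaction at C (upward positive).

Take the reaction at C as the redundant and release it; the primary structure is a cantilever fixed at A.
Free-end deflection of the primary structure under the applied loading (downward +):
  UDL 39.5: wL⁴/(8EI) = 8814/EI
  clockwise couple 78 at a = 5.42: M₀a(2L − a)/(2EI) = 1602/EI
  δ_0 = 10416/EI
Flexibility coefficient — unit upward force at C: δ_{CC} = L³/(3EI) = 91.54/EI.
The prop prevents deflection at C: R_C = δ_0/δ_{CC} = 10416/91.54 = 113.8 kN.

R_C = 113.8 kN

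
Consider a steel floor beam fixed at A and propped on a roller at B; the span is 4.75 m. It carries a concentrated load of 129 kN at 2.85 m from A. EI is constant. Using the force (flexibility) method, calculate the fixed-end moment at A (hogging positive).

Take the reaction at B as the redundant and release it; the primary structure is a cantilever fixed at A.
Primary-structure tip deflection at B by superposition:
  point load 129 at a = 2.85: Pa²(3L − a)/(6EI) = 1991/EI
Tip deflection under a unit load at B: L³/(3EI) = 35.72/EI.
The prop prevents deflection at B: R_B = δ_0/δ_{BB} = 1991/35.72 = 55.73 kN.
Moment equilibrium about A: M_A = Σ(load moments about A) − R_B·L = 367.6 − 55.73×4.75 = 102.9 kN·m.

M_A = 102.9 kN·m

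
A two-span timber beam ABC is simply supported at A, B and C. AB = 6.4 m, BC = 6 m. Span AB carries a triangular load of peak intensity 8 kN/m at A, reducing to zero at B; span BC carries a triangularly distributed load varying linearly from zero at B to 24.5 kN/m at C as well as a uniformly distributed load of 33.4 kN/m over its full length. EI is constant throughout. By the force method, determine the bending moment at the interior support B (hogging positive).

M_B = 107.5 kN·m

Take M_B as the redundant. Released structure: two simple spans AB and BC with a hinge at B.
End slopes at the hinge B, treating each span as simply supported:
  span AB: triangular load, peak 8: 7w₀L³/(360EI) = 40.78/EI
  span BC: triangular load, peak 24.5: 7w₀L³/(360EI) = 102.9/EI
  span BC: UDL 33.4: wL³/(24EI) = 300.6/EI
  relative rotation θ_0 = (40.78 + 403.5)/EI = 444.3/EI
A unit hogging moment at B produces rotation L₁/(3EI) + L₂/(3EI) = 4.133/EI.
Slope continuity at B: θ_0 = M_B·4.133/EI, so M_B = 444.3/4.133 = 107.5 kN·m (hogging).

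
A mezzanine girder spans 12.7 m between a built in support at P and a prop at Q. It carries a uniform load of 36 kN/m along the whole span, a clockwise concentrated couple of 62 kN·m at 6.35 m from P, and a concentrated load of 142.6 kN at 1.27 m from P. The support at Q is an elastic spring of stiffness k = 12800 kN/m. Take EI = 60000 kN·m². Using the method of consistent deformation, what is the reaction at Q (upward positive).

Release the roller at Q. Primary structure: cantilever fixed at P.
Primary-structure tip deflection at Q by superposition:
  UDL 36: wL⁴/(8EI) = 117065/EI
  clockwise couple 62 at a = 6.35: M₀a(2L − a)/(2EI) = 3750/EI
  point load 142.6 at a = 1.27: Pa²(3L − a)/(6EI) = 1412/EI
  δ_0 = 122227/EI
Flexibility coefficient — unit upward force at Q: δ_{QQ} = L³/(3EI) = 682.8/EI.
With EI = 60000 kN·m²: δ_0 = 2.0371 m and δ_{QQ} = 0.01138 m/kN.
Compatibility — the spring shortens by R_Q/k under the reaction it provides: δ_0 − R_Q·δ_{QQ} = R_Q/k. With 1/k = 0.000078 m/kN, R_Q = δ_0 / (δ_{QQ} + 1/k) = 2.0371 / (0.01138 + 0.000078) = 177.8 kN.

R_Q = 177.8 kN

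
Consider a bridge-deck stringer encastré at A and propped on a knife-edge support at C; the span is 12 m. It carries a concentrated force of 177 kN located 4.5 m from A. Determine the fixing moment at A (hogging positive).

Choose R_C as the redundant. The primary structure is the cantilever fixed at A.
Primary-structure tip deflection at C by superposition:
  point load 177 at a = 4.5: Pa²(3L − a)/(6EI) = 18817/EI
Tip deflection under a unit load at C: L³/(3EI) = 576/EI.
Compatibility at C: δ_0 − R_C·δ_{CC} = 0, so R_C = 18817/576 = 32.67 kN.
Moment equilibrium about A: M_A = Σ(load moments about A) − R_C·L = 796.5 − 32.67×12 = 404.5 kN·m.

M_A = 404.5 kN·m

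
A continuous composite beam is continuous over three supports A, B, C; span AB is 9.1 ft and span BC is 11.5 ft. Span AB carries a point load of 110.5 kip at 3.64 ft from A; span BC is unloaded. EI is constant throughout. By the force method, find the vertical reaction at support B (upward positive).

R_B = 58.89 kip

Take M_B as the redundant. Released structure: two simple spans AB and BC with a hinge at B.
Rotations at B on the released spans (each span's end-slope, ×1/EI):
  span AB: point load 110.5 at a = 3.64: Pab(L + a)/(6LEI) = 512.4/EI
  relative rotation θ_0 = (512.4 + 0)/EI = 512.4/EI
A unit hogging moment at B produces rotation L₁/(3EI) + L₂/(3EI) = 6.867/EI.
Compatibility: M_B·(L₁+L₂)/(3EI) = θ_0, giving M_B = 74.63 kip·ft (hogging).
Span AB, ΣM about A with M_B applied at B: R_B^{AB}·9.1 = 402.2 + 74.63, so R_B^{AB} = 52.4 kip and R_A = 110.5 − 52.4 = 58.1 kip.
Span BC, ΣM about C: R_B^{BC}·11.5 = 0 + 74.63, so R_B^{BC} = 6.489 kip and R_C = 0 − 6.489 = -6.489 kip.
R_B = 52.4 + 6.489 = 58.89 kip.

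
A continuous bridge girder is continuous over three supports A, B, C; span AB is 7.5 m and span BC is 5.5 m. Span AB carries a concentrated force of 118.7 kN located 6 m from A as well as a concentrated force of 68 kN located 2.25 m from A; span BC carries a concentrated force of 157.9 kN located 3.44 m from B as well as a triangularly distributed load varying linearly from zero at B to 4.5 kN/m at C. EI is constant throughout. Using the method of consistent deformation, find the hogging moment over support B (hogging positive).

M_B = 176.6 kN·m

Release continuity at B by inserting a hinge; the redundant is the internal moment M_B. The primary structure is two simply-supported spans AB and BC.
Discontinuity in slope at B on the released structure — sum the simple-span end rotations:
  span AB: point load 118.7 at a = 6: Pab(L + a)/(6LEI) = 320.5/EI
  span AB: point load 68 at a = 2.25: Pab(L + a)/(6LEI) = 174/EI
  span BC: point load 157.9 at a = 3.44: Pab(L + b)/(6LEI) = 256.3/EI
  span BC: triangular load, peak 4.5: 7w₀L³/(360EI) = 14.56/EI
  relative rotation θ_0 = (494.5 + 270.9)/EI = 765.4/EI
A unit hogging moment at B produces rotation L₁/(3EI) + L₂/(3EI) = 4.333/EI.
Slope continuity at B: θ_0 = M_B·4.333/EI, so M_B = 765.4/4.333 = 176.6 kN·m (hogging).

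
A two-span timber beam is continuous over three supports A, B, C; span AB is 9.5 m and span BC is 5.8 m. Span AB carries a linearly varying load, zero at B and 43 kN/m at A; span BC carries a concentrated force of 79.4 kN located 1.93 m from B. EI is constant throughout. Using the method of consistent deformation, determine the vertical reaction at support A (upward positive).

Take M_B as the redundant. Released structure: two simple spans AB and BC with a hinge at B.
End slopes at the hinge B, treating each span as simply supported:
  span AB: triangular load, peak 43: 7w₀L³/(360EI) = 716.9/EI
  span BC: point load 79.4 at a = 1.93: Pab(L + b)/(6LEI) = 164.8/EI
  relative rotation θ_0 = (716.9 + 164.8)/EI = 881.7/EI
A unit hogging moment at B produces rotation L₁/(3EI) + L₂/(3EI) = 5.1/EI.
Slope continuity at B: θ_0 = M_B·5.1/EI, so M_B = 881.7/5.1 = 172.9 kN·m (hogging).
Span AB, ΣM about A with M_B applied at B: R_B^{AB}·9.5 = 646.8 + 172.9, so R_B^{AB} = 86.28 kN and R_A = 204.2 − 86.28 = 118 kN.

R_A = 118 kN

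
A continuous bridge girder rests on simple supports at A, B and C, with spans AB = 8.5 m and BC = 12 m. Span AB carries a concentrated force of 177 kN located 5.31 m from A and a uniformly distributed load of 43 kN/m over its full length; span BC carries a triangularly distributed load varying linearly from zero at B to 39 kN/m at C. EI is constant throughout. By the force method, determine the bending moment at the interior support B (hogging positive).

Insert a hinge at B; M_B is the redundant, and each span becomes simply supported.
Rotations at B on the released spans (each span's end-slope, ×1/EI):
  span AB: point load 177 at a = 5.31: Pab(L + a)/(6LEI) = 811.9/EI
  span AB: UDL 43: wL³/(24EI) = 1100/EI
  span BC: triangular load, peak 39: 7w₀L³/(360EI) = 1310/EI
  relative rotation θ_0 = (1912 + 1310)/EI = 3223/EI
A unit hogging moment at B produces rotation L₁/(3EI) + L₂/(3EI) = 6.833/EI.
Compatibility: M_B·(L₁+L₂)/(3EI) = θ_0, giving M_B = 471.6 kN·m (hogging).

M_B = 471.6 kN·m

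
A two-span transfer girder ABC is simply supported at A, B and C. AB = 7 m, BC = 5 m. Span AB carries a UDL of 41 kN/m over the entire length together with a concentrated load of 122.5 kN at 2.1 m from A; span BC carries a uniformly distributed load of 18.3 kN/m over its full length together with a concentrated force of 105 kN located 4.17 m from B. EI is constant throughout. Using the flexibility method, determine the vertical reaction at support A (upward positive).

R_A = 192.6 kN

Release continuity at B by inserting a hinge; the redundant is the internal moment M_B. The primary structure is two simply-supported spans AB and BC.
Discontinuity in slope at B on the released structure — sum the simple-span end rotations:
  span AB: UDL 41: wL³/(24EI) = 586/EI
  span AB: point load 122.5 at a = 2.1: Pab(L + a)/(6LEI) = 273.1/EI
  span BC: UDL 18.3: wL³/(24EI) = 95.31/EI
  span BC: point load 105 at a = 4.17: Pab(L + b)/(6LEI) = 70.62/EI
  relative rotation θ_0 = (859.1 + 165.9)/EI = 1025/EI
A unit hogging moment at B produces rotation L₁/(3EI) + L₂/(3EI) = 4/EI.
Compatibility: M_B·(L₁+L₂)/(3EI) = θ_0, giving M_B = 256.3 kN·m (hogging).
Span AB, ΣM about A with M_B applied at B: R_B^{AB}·7 = 1262 + 256.3, so R_B^{AB} = 216.9 kN and R_A = 409.5 − 216.9 = 192.6 kN.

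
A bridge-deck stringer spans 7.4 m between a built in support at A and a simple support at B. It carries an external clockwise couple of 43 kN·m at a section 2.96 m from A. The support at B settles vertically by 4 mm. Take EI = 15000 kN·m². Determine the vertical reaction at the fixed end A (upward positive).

R_A = -5.134 kN

Choose R_B as the redundant. The primary structure is the cantilever fixed at A.
Downward deflection at the released point B due to the loads:
  clockwise couple 43 at a = 2.96: M₀a(2L − a)/(2EI) = 753.5/EI
Flexibility coefficient — unit upward force at B: δ_{BB} = L³/(3EI) = 135.1/EI.
With EI = 15000 kN·m²: δ_0 = 0.050233 m and δ_{BB} = 0.009005 m/kN.
Compatibility — the beam at B must follow the support down by 0.004 m: δ_0 − R_B·δ_{BB} = 0.004, so R_B = (0.050233 − 0.004)/0.009005 = 5.134 kN.
Vertical equilibrium: R_A = ΣP − R_B = 0 − 5.134 = -5.134 kN.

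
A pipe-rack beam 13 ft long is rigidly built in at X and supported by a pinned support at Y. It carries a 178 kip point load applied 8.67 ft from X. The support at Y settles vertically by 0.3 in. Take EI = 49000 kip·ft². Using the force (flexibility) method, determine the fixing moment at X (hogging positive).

M_X = 364.4 kip·ft

Remove the prop at Y; the released (primary) structure is a cantilever built in at X.
Primary-structure tip deflection at Y by superposition:
  point load 178 at a = 8.67: Pa²(3L − a)/(6EI) = 67636/EI
Tip deflection under a unit load at Y: L³/(3EI) = 732.3/EI.
With EI = 49000 kip·ft²: δ_0 = 1.3803 ft and δ_{YY} = 0.014946 ft/kip.
Compatibility — the beam at Y must follow the support down by 0.025 ft: δ_0 − R_Y·δ_{YY} = 0.025, so R_Y = (1.3803 − 0.025)/0.014946 = 90.68 kip.
Moment equilibrium about X: M_X = Σ(load moments about X) − R_Y·L = 1543 − 90.68×13 = 364.4 kip·ft.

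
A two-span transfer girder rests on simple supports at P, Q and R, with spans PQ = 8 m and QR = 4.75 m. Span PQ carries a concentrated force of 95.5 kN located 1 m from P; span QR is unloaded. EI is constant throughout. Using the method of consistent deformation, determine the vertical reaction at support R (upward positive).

Insert a hinge at Q; M_Q is the redundant, and each span becomes simply supported.
Rotations at Q on the released spans (each span's end-slope, ×1/EI):
  span PQ: point load 95.5 at a = 1: Pab(L + a)/(6LEI) = 125.3/EI
  relative rotation θ_0 = (125.3 + 0)/EI = 125.3/EI
A unit hogging moment at Q produces rotation L₁/(3EI) + L₂/(3EI) = 4.25/EI.
Compatibility: M_Q·(L₁+L₂)/(3EI) = θ_0, giving M_Q = 29.49 kN·m (hogging).
Span QR, ΣM about R: R_Q^{QR}·4.75 = 0 + 29.49, so R_Q^{QR} = 6.209 kN and R_R = 0 − 6.209 = -6.209 kN.

R_R = -6.209 kN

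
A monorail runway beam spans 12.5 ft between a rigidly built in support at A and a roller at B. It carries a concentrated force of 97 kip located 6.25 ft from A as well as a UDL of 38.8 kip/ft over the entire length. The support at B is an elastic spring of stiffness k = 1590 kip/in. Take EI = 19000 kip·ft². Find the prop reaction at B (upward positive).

R_B = 211.9 kip

Choose R_B as the redundant. The primary structure is the cantilever fixed at A.
Deflection at B on the released cantilever, summing each load's contribution:
  point load 97 at a = 6.25: Pa²(3L − a)/(6EI) = 19735/EI
  UDL 38.8: wL⁴/(8EI) = 118408/EI
  δ_0 = 138143/EI
Tip deflection under a unit load at B: L³/(3EI) = 651/EI.
With EI = 19000 kip·ft²: δ_0 = 7.2707 ft and δ_{BB} = 0.034265 ft/kip.
Compatibility — the spring shortens by R_B/k under the reaction it provides: δ_0 − R_B·δ_{BB} = R_B/k. With 1/k = 1/(1590×12) ft/kip = 0.000052 ft/kip, R_B = δ_0 / (δ_{BB} + 1/k) = 7.2707 / (0.034265 + 0.000052) = 211.9 kip.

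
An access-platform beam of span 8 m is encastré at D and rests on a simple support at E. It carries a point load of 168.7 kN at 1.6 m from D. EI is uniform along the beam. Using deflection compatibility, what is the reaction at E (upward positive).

Take the reaction at E as the redundant and release it; the primary structure is a cantilever fixed at D.
Deflection at E on the released cantilever, summing each load's contribution:
  point load 168.7 at a = 1.6: Pa²(3L − a)/(6EI) = 1612/EI
Flexibility coefficient — unit upward force at E: δ_{EE} = L³/(3EI) = 170.7/EI.
Compatibility at E: δ_0 − R_E·δ_{EE} = 0, so R_E = 1612/170.7 = 9.447 kN.

R_E = 9.447 kN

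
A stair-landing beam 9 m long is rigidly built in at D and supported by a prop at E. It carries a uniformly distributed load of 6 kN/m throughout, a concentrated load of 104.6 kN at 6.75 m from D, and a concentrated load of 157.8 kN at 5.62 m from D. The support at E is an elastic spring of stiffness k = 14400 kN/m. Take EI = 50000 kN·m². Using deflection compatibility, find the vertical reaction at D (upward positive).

R_D = 159.1 kN

Choose R_E as the redundant. The primary structure is the cantilever fixed at D.
Primary-structure tip deflection at E by superposition:
  UDL 6: wL⁴/(8EI) = 4921/EI
  point load 104.6 at a = 6.75: Pa²(3L − a)/(6EI) = 16085/EI
  point load 157.8 at a = 5.62: Pa²(3L − a)/(6EI) = 17760/EI
  δ_0 = 38765/EI
Tip deflection under a unit load at E: L³/(3EI) = 243/EI.
With EI = 50000 kN·m²: δ_0 = 0.7753 m and δ_{EE} = 0.00486 m/kN.
Compatibility — the spring shortens by R_E/k under the reaction it provides: δ_0 − R_E·δ_{EE} = R_E/k. With 1/k = 0.000069 m/kN, R_E = δ_0 / (δ_{EE} + 1/k) = 0.7753 / (0.00486 + 0.000069) = 157.3 kN.
Vertical equilibrium: R_D = ΣP − R_E = 316.4 − 157.3 = 159.1 kN.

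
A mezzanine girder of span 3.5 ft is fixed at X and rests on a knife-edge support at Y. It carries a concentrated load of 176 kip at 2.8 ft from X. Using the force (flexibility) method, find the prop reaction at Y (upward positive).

Take the reaction at Y as the redundant and release it; the primary structure is a cantilever fixed at X.
Free-end deflection of the primary structure under the applied loading (downward +):
  point load 176 at a = 2.8: Pa²(3L − a)/(6EI) = 1771/EI
Tip deflection under a unit load at Y: L³/(3EI) = 14.29/EI.
The prop prevents deflection at Y: R_Y = δ_0/δ_{YY} = 1771/14.29 = 123.9 kip.

R_Y = 123.9 kip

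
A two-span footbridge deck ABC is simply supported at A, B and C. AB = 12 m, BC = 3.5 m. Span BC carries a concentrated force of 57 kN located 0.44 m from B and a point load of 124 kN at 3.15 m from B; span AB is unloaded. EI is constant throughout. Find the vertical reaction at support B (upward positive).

Take M_B as the redundant. Released structure: two simple spans AB and BC with a hinge at B.
End slopes at the hinge B, treating each span as simply supported:
  span BC: point load 57 at a = 0.44: Pab(L + b)/(6LEI) = 23.97/EI
  span BC: point load 124 at a = 3.15: Pab(L + b)/(6LEI) = 25.06/EI
  relative rotation θ_0 = (0 + 49.04)/EI = 49.04/EI
A unit hogging moment at B produces rotation L₁/(3EI) + L₂/(3EI) = 5.167/EI.
Slope continuity at B: θ_0 = M_B·5.167/EI, so M_B = 49.04/5.167 = 9.491 kN·m (hogging).
Span AB, ΣM about A with M_B applied at B: R_B^{AB}·12 = 0 + 9.491, so R_B^{AB} = 0.7909 kN and R_A = 0 − 0.7909 = -0.7909 kN.
Span BC, ΣM about C: R_B^{BC}·3.5 = 217.8 + 9.491, so R_B^{BC} = 64.95 kN and R_C = 181 − 64.95 = 116.1 kN.
R_B = 0.7909 + 64.95 = 65.74 kN.

R_B = 65.74 kN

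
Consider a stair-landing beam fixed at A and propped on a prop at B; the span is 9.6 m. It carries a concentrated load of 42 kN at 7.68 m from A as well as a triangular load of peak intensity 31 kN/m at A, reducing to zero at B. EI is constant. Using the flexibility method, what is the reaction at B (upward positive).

R_B = 59.33 kN

Release the roller at B. Primary structure: cantilever fixed at A.
Free-end deflection of the primary structure under the applied loading (downward +):
  point load 42 at a = 7.68: Pa²(3L − a)/(6EI) = 8720/EI
  triangular load, peak 31 at the fixed end: w₀L⁴/(30EI) = 8777/EI
  δ_0 = 17497/EI
Flexibility coefficient — unit upward force at B: δ_{BB} = L³/(3EI) = 294.9/EI.
Compatibility at B: δ_0 − R_B·δ_{BB} = 0, so R_B = 17497/294.9 = 59.33 kN.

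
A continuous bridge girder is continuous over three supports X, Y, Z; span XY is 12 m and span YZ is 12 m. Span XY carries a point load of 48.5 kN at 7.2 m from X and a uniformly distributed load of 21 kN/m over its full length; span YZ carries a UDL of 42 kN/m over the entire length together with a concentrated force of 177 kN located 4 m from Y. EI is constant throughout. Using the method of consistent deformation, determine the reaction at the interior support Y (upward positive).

R_Y = 661.7 kN

Insert a hinge at Y; M_Y is the redundant, and each span becomes simply supported.
Discontinuity in slope at Y on the released structure — sum the simple-span end rotations:
  span XY: point load 48.5 at a = 7.2: Pab(L + a)/(6LEI) = 447/EI
  span XY: UDL 21: wL³/(24EI) = 1512/EI
  span YZ: UDL 42: wL³/(24EI) = 3024/EI
  span YZ: point load 177 at a = 4: Pab(L + b)/(6LEI) = 1573/EI
  relative rotation θ_0 = (1959 + 4597)/EI = 6556/EI
A unit hogging moment at Y produces rotation L₁/(3EI) + L₂/(3EI) = 8/EI.
Compatibility: M_Y·(L₁+L₂)/(3EI) = θ_0, giving M_Y = 819.5 kN·m (hogging).
Span XY, ΣM about X with M_Y applied at Y: R_Y^{XY}·12 = 1861 + 819.5, so R_Y^{XY} = 223.4 kN and R_X = 300.5 − 223.4 = 77.11 kN.
Span YZ, ΣM about Z: R_Y^{YZ}·12 = 4440 + 819.5, so R_Y^{YZ} = 438.3 kN and R_Z = 681 − 438.3 = 242.7 kN.
R_Y = 223.4 + 438.3 = 661.7 kN.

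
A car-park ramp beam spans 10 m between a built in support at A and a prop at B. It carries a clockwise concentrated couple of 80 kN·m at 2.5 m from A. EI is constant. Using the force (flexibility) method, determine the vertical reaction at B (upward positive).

R_B = 5.25 kN

Choose R_B as the redundant. The primary structure is the cantilever fixed at A.
Free-end deflection of the primary structure under the applied loading (downward +):
  clockwise couple 80 at a = 2.5: M₀a(2L − a)/(2EI) = 1750/EI
Tip deflection under a unit load at B: L³/(3EI) = 333.3/EI.
The prop prevents deflection at B: R_B = δ_0/δ_{BB} = 1750/333.3 = 5.25 kN.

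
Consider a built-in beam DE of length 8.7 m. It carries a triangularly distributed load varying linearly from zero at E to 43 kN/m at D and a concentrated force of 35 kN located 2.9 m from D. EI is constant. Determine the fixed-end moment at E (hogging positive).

M_E = 131 kN·m

Release both end moments; the primary structure is a simply-supported span DE with redundants M_D and M_E.
End rotations of the released simple span under the applied load (×1/EI):
  at D: triangular load, peak 43: w₀L³/(45EI) = 629.2/EI
  at E: triangular load, peak 43: 7w₀L³/(360EI) = 550.6/EI
  at D: point load 35 at a = 2.9: Pab(L + b)/(6LEI) = 163.5/EI
  at E: point load 35 at a = 2.9: Pab(L + a)/(6LEI) = 130.8/EI
  θ_D0 = 792.8/EI,  θ_E0 = 681.4/EI
Flexibility coefficients: a unit moment at one end gives L/(3EI) there and L/(6EI) at the far end, so f₁₁ = f₂₂ = 2.9/EI and f₁₂ = f₂₁ = 1.45/EI.
Compatibility — zero rotation at each built-in end:
  2.9 M_D + 1.45 M_E = 792.8
  1.45 M_D + 2.9 M_E = 681.4
Solving the pair gives M_D = 207.8 kN·m and M_E = 131 kN·m (hogging).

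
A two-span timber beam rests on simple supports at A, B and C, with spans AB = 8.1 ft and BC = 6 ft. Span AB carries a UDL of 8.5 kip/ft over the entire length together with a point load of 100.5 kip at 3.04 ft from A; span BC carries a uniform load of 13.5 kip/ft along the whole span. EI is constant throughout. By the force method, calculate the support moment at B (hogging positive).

M_B = 141.3 kip·ft

Take M_B as the redundant. Released structure: two simple spans AB and BC with a hinge at B.
Rotations at B on the released spans (each span's end-slope, ×1/EI):
  span AB: UDL 8.5: wL³/(24EI) = 188.2/EI
  span AB: point load 100.5 at a = 3.04: Pab(L + a)/(6LEI) = 354.4/EI
  span BC: UDL 13.5: wL³/(24EI) = 121.5/EI
  relative rotation θ_0 = (542.6 + 121.5)/EI = 664.1/EI
A unit hogging moment at B produces rotation L₁/(3EI) + L₂/(3EI) = 4.7/EI.
Slope continuity at B: θ_0 = M_B·4.7/EI, so M_B = 664.1/4.7 = 141.3 kip·ft (hogging).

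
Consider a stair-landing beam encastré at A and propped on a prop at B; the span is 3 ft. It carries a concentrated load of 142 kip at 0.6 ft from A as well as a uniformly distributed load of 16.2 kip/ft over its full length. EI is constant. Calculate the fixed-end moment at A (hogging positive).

Release the roller at B. Primary structure: cantilever fixed at A.
Deflection at B on the released cantilever, summing each load's contribution:
  point load 142 at a = 0.6: Pa²(3L − a)/(6EI) = 71.57/EI
  UDL 16.2: wL⁴/(8EI) = 164/EI
  δ_0 = 235.6/EI
Tip deflection under a unit load at B: L³/(3EI) = 9/EI.
Compatibility at B: δ_0 − R_B·δ_{BB} = 0, so R_B = 235.6/9 = 26.18 kip.
Moment equilibrium about A: M_A = Σ(load moments about A) − R_B·L = 158.1 − 26.18×3 = 79.57 kip·ft.

M_A = 79.57 kip·ft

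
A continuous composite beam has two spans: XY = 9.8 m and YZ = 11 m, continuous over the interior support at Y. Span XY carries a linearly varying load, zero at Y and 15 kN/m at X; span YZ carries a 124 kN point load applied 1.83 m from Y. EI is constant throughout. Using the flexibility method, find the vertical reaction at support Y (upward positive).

Take M_Y as the redundant. Released structure: two simple spans XY and YZ with a hinge at Y.
Discontinuity in slope at Y on the released structure — sum the simple-span end rotations:
  span XY: triangular load, peak 15: 7w₀L³/(360EI) = 274.5/EI
  span YZ: point load 124 at a = 1.83: Pab(L + b)/(6LEI) = 635.9/EI
  relative rotation θ_0 = (274.5 + 635.9)/EI = 910.4/EI
A unit hogging moment at Y produces rotation L₁/(3EI) + L₂/(3EI) = 6.933/EI.
Slope continuity at Y: θ_0 = M_Y·6.933/EI, so M_Y = 910.4/6.933 = 131.3 kN·m (hogging).
Span XY, ΣM about X with M_Y applied at Y: R_Y^{XY}·9.8 = 240.1 + 131.3, so R_Y^{XY} = 37.9 kN and R_X = 73.5 − 37.9 = 35.6 kN.
Span YZ, ΣM about Z: R_Y^{YZ}·11 = 1137 + 131.3, so R_Y^{YZ} = 115.3 kN and R_Z = 124 − 115.3 = 8.692 kN.
R_Y = 37.9 + 115.3 = 153.2 kN.

R_Y = 153.2 kN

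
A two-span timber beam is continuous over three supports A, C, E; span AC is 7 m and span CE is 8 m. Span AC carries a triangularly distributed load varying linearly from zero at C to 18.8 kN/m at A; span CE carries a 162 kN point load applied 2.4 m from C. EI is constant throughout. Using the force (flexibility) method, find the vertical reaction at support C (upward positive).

Insert a hinge at C; M_C is the redundant, and each span becomes simply supported.
Discontinuity in slope at C on the released structure — sum the simple-span end rotations:
  span AC: triangular load, peak 18.8: 7w₀L³/(360EI) = 125.4/EI
  span CE: point load 162 at a = 2.4: Pab(L + b)/(6LEI) = 616.9/EI
  relative rotation θ_0 = (125.4 + 616.9)/EI = 742.3/EI
A unit hogging moment at C produces rotation L₁/(3EI) + L₂/(3EI) = 5/EI.
Slope continuity at C: θ_0 = M_C·5/EI, so M_C = 742.3/5 = 148.5 kN·m (hogging).
Span AC, ΣM about A with M_C applied at C: R_C^{AC}·7 = 153.5 + 148.5, so R_C^{AC} = 43.14 kN and R_A = 65.8 − 43.14 = 22.66 kN.
Span CE, ΣM about E: R_C^{CE}·8 = 907.2 + 148.5, so R_C^{CE} = 132 kN and R_E = 162 − 132 = 30.04 kN.
R_C = 43.14 + 132 = 175.1 kN.

R_C = 175.1 kN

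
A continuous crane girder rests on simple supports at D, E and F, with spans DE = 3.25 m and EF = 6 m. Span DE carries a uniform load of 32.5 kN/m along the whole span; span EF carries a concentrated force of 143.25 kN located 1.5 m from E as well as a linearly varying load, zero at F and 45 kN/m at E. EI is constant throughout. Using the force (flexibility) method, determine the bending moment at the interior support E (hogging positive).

M_E = 176.6 kN·m

Release continuity at E by inserting a hinge; the redundant is the internal moment M_E. The primary structure is two simply-supported spans DE and EF.
Rotations at E on the released spans (each span's end-slope, ×1/EI):
  span DE: UDL 32.5: wL³/(24EI) = 46.49/EI
  span EF: point load 143.25 at a = 1.5: Pab(L + b)/(6LEI) = 282/EI
  span EF: triangular load, peak 45: w₀L³/(45EI) = 216/EI
  relative rotation θ_0 = (46.49 + 498)/EI = 544.5/EI
A unit hogging moment at E produces rotation L₁/(3EI) + L₂/(3EI) = 3.083/EI.
Slope continuity at E: θ_0 = M_E·3.083/EI, so M_E = 544.5/3.083 = 176.6 kN·m (hogging).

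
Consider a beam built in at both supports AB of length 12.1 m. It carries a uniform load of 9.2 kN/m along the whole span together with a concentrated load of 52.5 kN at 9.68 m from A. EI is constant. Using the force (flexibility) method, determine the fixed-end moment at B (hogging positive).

Take the two fixed-end moments M_A, M_B as redundants; the released structure is the simple span AB.
Simple-span end rotations at A and B under the given loads:
  at A: UDL 9.2: wL³/(24EI) = 679.1/EI
  at B: UDL 9.2: wL³/(24EI) = 679.1/EI
  at A: point load 52.5 at a = 9.68: Pab(L + b)/(6LEI) = 246/EI
  at B: point load 52.5 at a = 9.68: Pab(L + a)/(6LEI) = 369/EI
  θ_A0 = 925.1/EI,  θ_B0 = 1048/EI
Flexibility coefficients: a unit moment at one end gives L/(3EI) there and L/(6EI) at the far end, so f₁₁ = f₂₂ = 4.033/EI and f₁₂ = f₂₁ = 2.017/EI.
Compatibility — zero rotation at each built-in end:
  4.033 M_A + 2.017 M_B = 925.1
  2.017 M_A + 4.033 M_B = 1048
Solving the pair gives M_A = 132.6 kN·m and M_B = 193.6 kN·m (hogging).

M_B = 193.6 kN·m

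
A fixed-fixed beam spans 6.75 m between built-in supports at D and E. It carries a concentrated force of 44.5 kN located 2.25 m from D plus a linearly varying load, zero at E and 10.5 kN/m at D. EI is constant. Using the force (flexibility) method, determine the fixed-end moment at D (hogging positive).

M_D = 68.42 kN·m

Release both end moments; the primary structure is a simply-supported span DE with redundants M_D and M_E.
On the primary (simply-supported) span, the end slopes from the loading are:
  at D: point load 44.5 at a = 2.25: Pab(L + b)/(6LEI) = 125.2/EI
  at E: point load 44.5 at a = 2.25: Pab(L + a)/(6LEI) = 100.1/EI
  at D: triangular load, peak 10.5: w₀L³/(45EI) = 71.76/EI
  at E: triangular load, peak 10.5: 7w₀L³/(360EI) = 62.79/EI
  θ_D0 = 196.9/EI,  θ_E0 = 162.9/EI
Flexibility coefficients: a unit moment at one end gives L/(3EI) there and L/(6EI) at the far end, so f₁₁ = f₂₂ = 2.25/EI and f₁₂ = f₂₁ = 1.125/EI.
Compatibility — zero rotation at each built-in end:
  2.25 M_D + 1.125 M_E = 196.9
  1.125 M_D + 2.25 M_E = 162.9
Solving the pair gives M_D = 68.42 kN·m and M_E = 38.2 kN·m (hogging).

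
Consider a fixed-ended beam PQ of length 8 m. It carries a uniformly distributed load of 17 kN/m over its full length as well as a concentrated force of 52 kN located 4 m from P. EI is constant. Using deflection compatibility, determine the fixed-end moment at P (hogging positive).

Release both end moments; the primary structure is a simply-supported span PQ with redundants M_P and M_Q.
Simple-span end rotations at P and Q under the given loads:
  at P: UDL 17: wL³/(24EI) = 362.7/EI
  at Q: UDL 17: wL³/(24EI) = 362.7/EI
  at P: point load 52 at a = 4: Pab(L + b)/(6LEI) = 208/EI
  at Q: point load 52 at a = 4: Pab(L + a)/(6LEI) = 208/EI
  θ_P0 = 570.7/EI,  θ_Q0 = 570.7/EI
Flexibility coefficients: a unit moment at one end gives L/(3EI) there and L/(6EI) at the far end, so f₁₁ = f₂₂ = 2.667/EI and f₁₂ = f₂₁ = 1.333/EI.
Compatibility — zero rotation at each built-in end:
  2.667 M_P + 1.333 M_Q = 570.7
  1.333 M_P + 2.667 M_Q = 570.7
Solving the pair gives M_P = 142.7 kN·m and M_Q = 142.7 kN·m (hogging).

M_P = 142.7 kN·m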